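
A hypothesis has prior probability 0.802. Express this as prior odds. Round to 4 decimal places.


Odds = P(H) / P(not H) = 0.802 / 0.198
= 4.0505

4.0505


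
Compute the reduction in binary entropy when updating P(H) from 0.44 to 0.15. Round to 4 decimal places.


H_before = -p*log2(p) - (1-p)*log2(1-p) for p=0.44: 0.9896
H_after for p=0.15: 0.6098
Reduction = 0.9896 - 0.6098 = 0.3797

0.3797


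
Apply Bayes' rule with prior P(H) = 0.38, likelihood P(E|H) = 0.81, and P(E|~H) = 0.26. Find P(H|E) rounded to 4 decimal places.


Step 1: Compute marginal P(E) = P(E|H)P(H) + P(E|~H)P(~H)
= 0.81*0.38 + 0.26*0.62 = 0.469
Step 2: P(H|E) = P(E|H)P(H)/P(E) = 0.3078/0.469
= 0.6563

0.6563


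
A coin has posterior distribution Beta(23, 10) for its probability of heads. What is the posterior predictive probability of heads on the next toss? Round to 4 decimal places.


Posterior predictive = E[theta] = alpha/(alpha+beta)
= 23/33
= 0.697

0.697


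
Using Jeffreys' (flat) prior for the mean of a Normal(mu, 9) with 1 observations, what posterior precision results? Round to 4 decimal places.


Flat prior means prior precision is 0.
Posterior precision = n / sigma^2 = 1/9 = 0.1111

0.1111


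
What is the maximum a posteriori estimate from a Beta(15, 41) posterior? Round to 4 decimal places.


The MAP estimate equals the mode of the distribution.
Mode of Beta(a,b) = (a-1)/(a+b-2)
= 14/54
= 0.2593

0.2593


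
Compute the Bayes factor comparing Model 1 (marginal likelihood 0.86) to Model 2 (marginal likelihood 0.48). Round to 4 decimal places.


BF12 = marginal likelihood of M1 / marginal likelihood of M2
= 0.86/0.48
= 1.7917

1.7917


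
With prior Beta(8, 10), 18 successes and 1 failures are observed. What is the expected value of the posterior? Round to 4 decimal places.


Posterior = Beta(26, 11)
E[theta] = alpha/(alpha+beta)
= 26/37 = 0.7027

0.7027


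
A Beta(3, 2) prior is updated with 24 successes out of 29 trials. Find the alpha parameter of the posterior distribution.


In the Beta-Binomial conjugate update:
alpha_post = alpha_prior + successes
= 3 + 24
= 27

27


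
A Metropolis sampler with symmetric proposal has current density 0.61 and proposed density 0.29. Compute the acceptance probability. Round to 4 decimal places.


For symmetric proposals, acceptance = min(1, pi(x*)/pi(x))
= min(1, 0.29/0.61)
= min(1, 0.4754) = 0.4754

0.4754


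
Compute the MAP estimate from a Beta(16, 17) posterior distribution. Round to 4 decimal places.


MAP = mode of Beta distribution
= (alpha - 1)/(alpha + beta - 2)
= (16-1)/(16+17-2)
= 15/31 = 0.4839

0.4839


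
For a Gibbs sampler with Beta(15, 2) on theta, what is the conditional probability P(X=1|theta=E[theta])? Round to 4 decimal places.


E[theta] = 15/(15+2) = 0.8824
P(X=1|theta) = theta = 0.8824

0.8824


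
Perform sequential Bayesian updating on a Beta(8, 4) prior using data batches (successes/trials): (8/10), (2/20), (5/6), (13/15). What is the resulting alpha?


Accumulate successes: 28
Posterior alpha = prior alpha + sum of successes
= 8 + 28 = 36

36


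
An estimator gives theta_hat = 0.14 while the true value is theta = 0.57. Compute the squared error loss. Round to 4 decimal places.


The squared error loss is (theta_hat - theta)^2
= (0.14 - 0.57)^2
= (-0.43)^2 = 0.1849

0.1849


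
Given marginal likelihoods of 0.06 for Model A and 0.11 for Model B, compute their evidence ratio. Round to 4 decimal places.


Ratio = ML(A) / ML(B) = 0.06/0.11
= 0.5455

0.5455


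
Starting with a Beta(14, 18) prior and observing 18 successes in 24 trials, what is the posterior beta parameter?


Posterior beta = prior beta + failures
Failures = 24 - 18 = 6
beta_post = 18 + 6 = 24

24


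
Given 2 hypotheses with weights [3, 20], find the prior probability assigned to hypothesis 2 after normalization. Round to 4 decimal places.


To normalize, divide each weight by the sum of all weights.
Sum = 23
Prior(H2) = 20/23 = 0.8696

0.8696


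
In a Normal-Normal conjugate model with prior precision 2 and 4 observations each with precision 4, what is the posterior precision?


Posterior precision = prior precision + n * observation precision
= 2 + 4 * 4
= 2 + 16 = 18

18


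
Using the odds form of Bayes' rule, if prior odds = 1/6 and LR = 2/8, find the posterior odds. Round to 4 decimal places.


Bayes' rule in odds form: posterior odds = prior odds * LR
= (1 * 2) / (6 * 8)
= 2/48 = 0.0417

0.0417


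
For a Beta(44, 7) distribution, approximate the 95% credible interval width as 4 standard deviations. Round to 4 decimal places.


Variance of Beta(a,b) = ab / ((a+b)^2 * (a+b+1))
= 44*7 / ((51)^2 * 52)
= 0.0023
SD = sqrt(0.0023) = 0.0477
Width = 4 * SD = 0.1909

0.1909


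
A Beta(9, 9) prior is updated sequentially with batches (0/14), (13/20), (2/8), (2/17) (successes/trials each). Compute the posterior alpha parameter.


Sequential conjugate updating is equivalent to a single batch update.
Total successes across all batches = 17
alpha_posterior = alpha_prior + total_successes = 9 + 17
= 26

26


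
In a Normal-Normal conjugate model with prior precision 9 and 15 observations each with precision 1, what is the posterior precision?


Posterior precision = prior precision + n * observation precision
= 9 + 15 * 1
= 9 + 15 = 24

24


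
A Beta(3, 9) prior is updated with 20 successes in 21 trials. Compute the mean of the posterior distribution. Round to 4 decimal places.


After update: Beta(23, 10)
Mean = 23 / (23 + 10) = 23 / 33
= 0.697

0.697


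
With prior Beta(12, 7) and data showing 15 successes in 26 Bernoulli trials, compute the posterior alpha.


Conjugate update: alpha_posterior = alpha_prior + k
= 12 + 15 = 27

27


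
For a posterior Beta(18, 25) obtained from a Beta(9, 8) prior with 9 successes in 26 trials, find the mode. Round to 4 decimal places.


Mode = (alpha - 1) / (alpha + beta - 2)
= 17 / 41
= 0.4146

0.4146


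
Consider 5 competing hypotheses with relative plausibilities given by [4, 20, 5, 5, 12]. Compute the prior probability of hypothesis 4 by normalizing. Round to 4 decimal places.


Sum of weights = 4 + 20 + 5 + 5 + 12 = 46
Normalized prior for H4 = 5 / 46
= 0.1087

0.1087


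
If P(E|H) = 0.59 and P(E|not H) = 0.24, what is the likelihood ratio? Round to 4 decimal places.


Likelihood ratio = P(E|H) / P(E|not H)
= 0.59 / 0.24
= 2.4583

2.4583


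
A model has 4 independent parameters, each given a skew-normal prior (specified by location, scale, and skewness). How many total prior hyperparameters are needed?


Each skew-normal prior needs 3 hyperparameters (location, scale, and skewness).
Total = 3 * 4 = 12

12


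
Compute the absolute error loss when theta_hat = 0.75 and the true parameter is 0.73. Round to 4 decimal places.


L = |theta_hat - theta_true|
= |0.75 - 0.73| = 0.02

0.02


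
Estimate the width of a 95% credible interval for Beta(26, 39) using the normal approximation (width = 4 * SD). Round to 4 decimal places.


For Beta(a,b): Var = ab/((a+b)^2(a+b+1))
Var = 0.0036, SD = 0.0603
Approximate 95% CI width = 4 * 0.0603 = 0.2412

0.2412


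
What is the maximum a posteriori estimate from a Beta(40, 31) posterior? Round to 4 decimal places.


The MAP estimate equals the mode of the distribution.
Mode of Beta(a,b) = (a-1)/(a+b-2)
= 39/69
= 0.5652

0.5652


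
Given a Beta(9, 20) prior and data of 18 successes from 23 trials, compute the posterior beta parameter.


Number of failures = 23 - 18 = 5
Posterior beta = 20 + 5 = 25

25


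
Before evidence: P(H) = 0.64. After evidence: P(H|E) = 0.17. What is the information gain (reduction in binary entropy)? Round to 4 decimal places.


Prior entropy = 0.9427
Posterior entropy = 0.6577
Information gain = 0.9427 - 0.6577 = 0.285

0.285


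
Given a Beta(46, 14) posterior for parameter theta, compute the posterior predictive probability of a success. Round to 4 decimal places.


For a Beta-Bernoulli model, the predictive probability is the mean:
P(success) = 46/(46+14) = 46/60 = 0.7667

0.7667


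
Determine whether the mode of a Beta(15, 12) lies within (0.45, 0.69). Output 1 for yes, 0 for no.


First find the mode: (a-1)/(a+b-2) = 0.56
Is 0.56 in (0.45, 0.69)? 1

1


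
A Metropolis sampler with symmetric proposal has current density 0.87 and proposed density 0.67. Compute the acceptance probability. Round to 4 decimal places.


For symmetric proposals, acceptance = min(1, pi(x*)/pi(x))
= min(1, 0.67/0.87)
= min(1, 0.7701) = 0.7701

0.7701


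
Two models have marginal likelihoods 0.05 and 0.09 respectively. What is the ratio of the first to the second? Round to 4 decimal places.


Evidence ratio = 0.05 / 0.09
= 0.5556

0.5556


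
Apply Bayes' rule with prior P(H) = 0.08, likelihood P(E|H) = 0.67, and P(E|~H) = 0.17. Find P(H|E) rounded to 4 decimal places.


Step 1: Compute marginal P(E) = P(E|H)P(H) + P(E|~H)P(~H)
= 0.67*0.08 + 0.17*0.92 = 0.21
Step 2: P(H|E) = P(E|H)P(H)/P(E) = 0.0536/0.21
= 0.2552

0.2552


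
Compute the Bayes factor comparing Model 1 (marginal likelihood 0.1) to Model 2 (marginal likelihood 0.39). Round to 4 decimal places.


BF12 = marginal likelihood of M1 / marginal likelihood of M2
= 0.1/0.39
= 0.2564

0.2564


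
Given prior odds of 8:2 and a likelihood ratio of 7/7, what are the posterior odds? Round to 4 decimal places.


Posterior odds = prior odds * LR
Prior odds = 8/2 = 4.0
LR = 7/7 = 1.0
Posterior odds = 4.0 * 1.0 = 4.0

4.0


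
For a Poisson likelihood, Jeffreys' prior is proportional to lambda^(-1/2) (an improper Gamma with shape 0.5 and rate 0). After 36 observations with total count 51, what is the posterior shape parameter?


Jeffreys' prior for Poisson is proportional to lambda^(-1/2).
Posterior is Gamma(0.5 + S, 0 + n) = Gamma(0.5 + 51, 36).
Posterior shape = 0.5 + S = 0.5 + 51 = 51.5

51.5


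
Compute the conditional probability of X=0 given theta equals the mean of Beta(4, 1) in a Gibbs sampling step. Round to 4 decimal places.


Mean of Beta(4, 1) = 0.8
P(X=0 | theta=0.8) = 0.2

0.2


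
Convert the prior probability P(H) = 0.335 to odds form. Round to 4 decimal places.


P(not H) = 1 - 0.335 = 0.665
Odds = 0.335 / 0.665 = 0.5038

0.5038


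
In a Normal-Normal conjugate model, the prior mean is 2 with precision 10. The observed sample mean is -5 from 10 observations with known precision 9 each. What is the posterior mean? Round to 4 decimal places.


Posterior precision = tau0 + n*tau = 10 + 10*9 = 100
Posterior mean = (tau0*mu0 + n*tau*xbar) / posterior_precision
= (10*2 + 10*9*-5) / 100
= -430 / 100 = -4.3

-4.3


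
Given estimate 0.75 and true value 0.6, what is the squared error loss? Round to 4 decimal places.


Squared error = (estimate - true)^2
Difference = 0.15
Loss = 0.15^2 = 0.0225

0.0225


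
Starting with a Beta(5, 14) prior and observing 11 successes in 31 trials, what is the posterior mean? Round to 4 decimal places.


Posterior parameters: alpha = 5 + 11 = 16
beta = 14 + 20 = 34
Posterior mean = alpha / (alpha + beta) = 16 / 50
= 0.32

0.32


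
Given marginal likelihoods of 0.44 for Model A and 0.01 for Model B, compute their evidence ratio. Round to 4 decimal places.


Ratio = ML(A) / ML(B) = 0.44/0.01
= 44.0

44.0


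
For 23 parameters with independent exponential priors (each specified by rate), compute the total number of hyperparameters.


A exponential prior has 1 hyperparameter per parameter.
Total = 23 * 1 = 23

23


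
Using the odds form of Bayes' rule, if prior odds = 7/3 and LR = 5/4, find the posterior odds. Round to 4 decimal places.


Bayes' rule in odds form: posterior odds = prior odds * LR
= (7 * 5) / (3 * 4)
= 35/12 = 2.9167

2.9167


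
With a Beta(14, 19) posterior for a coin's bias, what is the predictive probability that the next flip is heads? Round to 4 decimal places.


The predictive probability equals the posterior mean.
P(next = heads) = alpha / (alpha + beta)
= 14 / 33 = 0.4242

0.4242


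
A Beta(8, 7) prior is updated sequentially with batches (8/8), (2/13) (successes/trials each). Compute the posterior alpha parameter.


Sequential conjugate updating is equivalent to a single batch update.
Total successes across all batches = 10
alpha_posterior = alpha_prior + total_successes = 8 + 10
= 18

18


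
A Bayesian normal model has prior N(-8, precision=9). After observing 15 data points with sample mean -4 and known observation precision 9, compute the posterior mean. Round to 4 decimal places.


Posterior mean = (prior_precision * prior_mean + n * data_precision * data_mean) / (prior_precision + n * data_precision)
Numerator = 9*-8 + 15*9*-4 = -612
Denominator = 9 + 15*9 = 144
Posterior mean = -4.25

-4.25


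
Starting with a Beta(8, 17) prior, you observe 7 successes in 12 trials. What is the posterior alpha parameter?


For a Beta-Binomial conjugate model:
Posterior alpha = prior alpha + number of successes
= 8 + 7 = 15

15


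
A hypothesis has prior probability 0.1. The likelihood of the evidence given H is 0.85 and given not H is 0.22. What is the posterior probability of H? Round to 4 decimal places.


Using Bayes' theorem:
P(E) = 0.1 * 0.85 + 0.9 * 0.22
P(E) = 0.283
P(H|E) = (0.1 * 0.85) / 0.283 = 0.3004

0.3004


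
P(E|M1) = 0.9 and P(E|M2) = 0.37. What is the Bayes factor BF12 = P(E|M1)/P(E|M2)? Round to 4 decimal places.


Bayes factor BF12 = P(E|M1) / P(E|M2)
= 0.9 / 0.37
= 2.4324

2.4324


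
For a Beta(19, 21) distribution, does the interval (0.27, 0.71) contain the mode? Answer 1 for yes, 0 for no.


Mode of Beta(a,b) = (a-1)/(a+b-2)
= (19-1)/(19+21-2) = 0.4737
Check: 0.27 <= 0.4737 <= 0.71?
Result: 1

1


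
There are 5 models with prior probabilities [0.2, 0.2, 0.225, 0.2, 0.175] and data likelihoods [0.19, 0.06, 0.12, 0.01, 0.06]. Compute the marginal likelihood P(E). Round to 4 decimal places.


P(E) = sum over models of P(M_i) * P(E|M_i)
= 0.2*0.19 + 0.2*0.06 + 0.225*0.12 + 0.2*0.01 + 0.175*0.06
= 0.0895

0.0895


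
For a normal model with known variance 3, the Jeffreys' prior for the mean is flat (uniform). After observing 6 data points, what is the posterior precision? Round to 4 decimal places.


Jeffreys' prior for normal mean (known variance) is flat.
Prior precision = 0.
Posterior precision = prior_prec + n/sigma^2 = 0 + 6/3
= 2.0

2.0


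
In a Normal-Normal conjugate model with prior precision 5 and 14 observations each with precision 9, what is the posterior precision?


Posterior precision = prior precision + n * observation precision
= 5 + 14 * 9
= 5 + 126 = 131

131


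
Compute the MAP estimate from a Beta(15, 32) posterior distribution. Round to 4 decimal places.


MAP = mode of Beta distribution
= (alpha - 1)/(alpha + beta - 2)
= (15-1)/(15+32-2)
= 14/45 = 0.3111

0.3111


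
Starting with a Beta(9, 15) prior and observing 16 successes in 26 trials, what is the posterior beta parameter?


Posterior beta = prior beta + failures
Failures = 26 - 16 = 10
beta_post = 15 + 10 = 25

25


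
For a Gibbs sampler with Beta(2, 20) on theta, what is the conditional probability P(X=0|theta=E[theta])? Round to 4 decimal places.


E[theta] = 2/(2+20) = 0.0909
P(X=0|theta) = 1 - theta = 0.9091

0.9091


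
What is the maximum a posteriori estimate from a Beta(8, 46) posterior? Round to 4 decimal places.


The MAP estimate equals the mode of the distribution.
Mode of Beta(a,b) = (a-1)/(a+b-2)
= 7/52
= 0.1346

0.1346


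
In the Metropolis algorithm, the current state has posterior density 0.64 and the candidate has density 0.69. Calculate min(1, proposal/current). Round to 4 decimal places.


Ratio = 0.69/0.64 = 1.0781
Acceptance probability = min(1, 1.0781)
= 1.0

1.0


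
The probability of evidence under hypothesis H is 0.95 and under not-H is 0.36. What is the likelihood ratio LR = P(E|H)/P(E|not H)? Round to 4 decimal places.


LR = 0.95 / 0.36
= 2.6389

2.6389


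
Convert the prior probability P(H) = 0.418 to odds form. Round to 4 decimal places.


P(not H) = 1 - 0.418 = 0.582
Odds = 0.418 / 0.582 = 0.7182

0.7182


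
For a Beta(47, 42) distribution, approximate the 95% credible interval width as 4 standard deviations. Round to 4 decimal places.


Variance of Beta(a,b) = ab / ((a+b)^2 * (a+b+1))
= 47*42 / ((89)^2 * 90)
= 0.0028
SD = sqrt(0.0028) = 0.0526
Width = 4 * SD = 0.2105

0.2105


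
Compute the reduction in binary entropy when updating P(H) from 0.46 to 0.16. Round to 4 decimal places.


H_before = -p*log2(p) - (1-p)*log2(1-p) for p=0.46: 0.9954
H_after for p=0.16: 0.6343
Reduction = 0.9954 - 0.6343 = 0.3611

0.3611


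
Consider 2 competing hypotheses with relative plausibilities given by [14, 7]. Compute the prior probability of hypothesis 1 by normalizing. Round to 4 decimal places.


Sum of weights = 14 + 7 = 21
Normalized prior for H1 = 14 / 21
= 0.6667

0.6667


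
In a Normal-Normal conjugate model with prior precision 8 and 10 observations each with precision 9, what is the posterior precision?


Posterior precision = prior precision + n * observation precision
= 8 + 10 * 9
= 8 + 90 = 98

98


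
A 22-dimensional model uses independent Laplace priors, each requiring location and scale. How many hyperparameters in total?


Per parameter: 2 (location and scale).
Total = 22 * 2 = 44

44


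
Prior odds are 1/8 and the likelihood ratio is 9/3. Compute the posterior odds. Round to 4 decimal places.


Posterior odds = prior odds * likelihood ratio
= (1/8) * (9/3)
= 9 / 24
= 0.375

0.375


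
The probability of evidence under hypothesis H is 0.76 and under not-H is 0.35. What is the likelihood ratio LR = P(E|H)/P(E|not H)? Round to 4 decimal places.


LR = 0.76 / 0.35
= 2.1714

2.1714


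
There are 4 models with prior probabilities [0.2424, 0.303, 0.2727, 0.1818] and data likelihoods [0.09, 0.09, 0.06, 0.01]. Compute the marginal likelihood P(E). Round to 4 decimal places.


P(E) = sum over models of P(M_i) * P(E|M_i)
= 0.2424*0.09 + 0.303*0.09 + 0.2727*0.06 + 0.1818*0.01
= 0.0673

0.0673


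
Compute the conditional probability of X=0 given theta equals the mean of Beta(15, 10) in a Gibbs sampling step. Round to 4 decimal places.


Mean of Beta(15, 10) = 0.6
P(X=0 | theta=0.6) = 0.4

0.4


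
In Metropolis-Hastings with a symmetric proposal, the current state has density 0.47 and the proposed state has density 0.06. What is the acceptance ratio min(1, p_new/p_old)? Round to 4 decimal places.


Ratio = p_new / p_old = 0.06 / 0.47 = 0.1277
Acceptance = min(1, 0.1277) = 0.1277

0.1277


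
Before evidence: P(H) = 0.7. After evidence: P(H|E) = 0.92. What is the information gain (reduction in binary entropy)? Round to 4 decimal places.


Prior entropy = 0.8813
Posterior entropy = 0.4022
Information gain = 0.8813 - 0.4022 = 0.4791

0.4791


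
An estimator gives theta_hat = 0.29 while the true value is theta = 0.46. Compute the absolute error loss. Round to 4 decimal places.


The absolute error loss is |theta_hat - theta|
= |0.29 - 0.46|
= 0.17

0.17


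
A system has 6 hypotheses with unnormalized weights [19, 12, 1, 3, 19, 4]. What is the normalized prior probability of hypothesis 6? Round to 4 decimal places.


The normalized prior is the weight divided by the total.
Total weight = 58
P(H6) = 4 / 58 = 0.069

0.069


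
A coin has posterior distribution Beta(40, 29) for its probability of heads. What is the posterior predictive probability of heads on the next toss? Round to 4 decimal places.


Posterior predictive = E[theta] = alpha/(alpha+beta)
= 40/69
= 0.5797

0.5797


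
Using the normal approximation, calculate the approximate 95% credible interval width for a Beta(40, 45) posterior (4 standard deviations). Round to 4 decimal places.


Var(Beta) = 40*45/(85^2 * 86) = 0.0029
SD = 0.0538
Width ~ 4*SD = 0.2153

0.2153


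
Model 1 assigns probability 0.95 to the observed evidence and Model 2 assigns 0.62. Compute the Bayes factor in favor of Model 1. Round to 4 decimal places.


BF = P(data|M1) / P(data|M2)
= 0.95 / 0.62 = 1.5323

1.5323


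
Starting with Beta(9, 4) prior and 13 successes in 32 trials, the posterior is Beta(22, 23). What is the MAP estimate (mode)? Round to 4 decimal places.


The mode of Beta(a, b) when a > 1 and b > 1 is (a-1)/(a+b-2)
= (22 - 1) / (22 + 23 - 2)
= 21 / 43
= 0.4884

0.4884


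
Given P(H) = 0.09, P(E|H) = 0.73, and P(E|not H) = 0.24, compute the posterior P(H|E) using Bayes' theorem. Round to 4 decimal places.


By Bayes' theorem: P(H|E) = P(E|H)*P(H) / P(E)
P(E) = P(E|H)*P(H) + P(E|not H)*P(not H)
P(E) = 0.73*0.09 + 0.24*0.91 = 0.2841
P(H|E) = 0.73*0.09 / 0.2841 = 0.2313

0.2313


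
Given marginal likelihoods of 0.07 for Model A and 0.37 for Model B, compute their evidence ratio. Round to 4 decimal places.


Ratio = ML(A) / ML(B) = 0.07/0.37
= 0.1892

0.1892


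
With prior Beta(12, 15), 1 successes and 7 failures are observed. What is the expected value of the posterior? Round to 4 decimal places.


Posterior = Beta(13, 22)
E[theta] = alpha/(alpha+beta)
= 13/35 = 0.3714

0.3714


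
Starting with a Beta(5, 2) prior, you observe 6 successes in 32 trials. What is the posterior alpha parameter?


For a Beta-Binomial conjugate model:
Posterior alpha = prior alpha + number of successes
= 5 + 6 = 11

11


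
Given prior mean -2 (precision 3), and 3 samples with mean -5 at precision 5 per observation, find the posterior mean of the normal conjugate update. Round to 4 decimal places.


The posterior mean is a precision-weighted average of prior and data.
Post. prec. = 3 + 15 = 18
Post. mean = (-6 + -75)/18 = -81/18 = -4.5

-4.5


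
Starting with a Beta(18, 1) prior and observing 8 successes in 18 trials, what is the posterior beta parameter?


Posterior beta = prior beta + failures
Failures = 18 - 8 = 10
beta_post = 1 + 10 = 11

11


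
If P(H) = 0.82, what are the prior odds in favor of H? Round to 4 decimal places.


Prior odds = P(H) / (1 - P(H))
= 0.82 / 0.18
= 4.5556

4.5556


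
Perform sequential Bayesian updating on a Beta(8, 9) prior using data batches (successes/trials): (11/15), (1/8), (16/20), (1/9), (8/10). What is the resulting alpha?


Accumulate successes: 37
Posterior alpha = prior alpha + sum of successes
= 8 + 37 = 45

45


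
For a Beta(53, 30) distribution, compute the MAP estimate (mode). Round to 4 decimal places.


MAP = mode = (a-1)/(a+b-2)
= (53-1)/(53+30-2)
= 52/81 = 0.642

0.642


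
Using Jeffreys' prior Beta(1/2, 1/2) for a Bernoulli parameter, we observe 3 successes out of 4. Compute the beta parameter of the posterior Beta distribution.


Conjugate update: Beta(0.5 + k, 0.5 + n - k).
k = 3, n - k = 1
Posterior beta = 0.5 + (n - k) = 0.5 + 1 = 1.5

1.5


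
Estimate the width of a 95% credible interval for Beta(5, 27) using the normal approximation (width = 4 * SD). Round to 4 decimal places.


For Beta(a,b): Var = ab/((a+b)^2(a+b+1))
Var = 0.004, SD = 0.0632
Approximate 95% CI width = 4 * 0.0632 = 0.2528

0.2528


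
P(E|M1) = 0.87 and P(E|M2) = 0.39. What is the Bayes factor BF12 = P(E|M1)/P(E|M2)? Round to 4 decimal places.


Bayes factor BF12 = P(E|M1) / P(E|M2)
= 0.87 / 0.39
= 2.2308

2.2308


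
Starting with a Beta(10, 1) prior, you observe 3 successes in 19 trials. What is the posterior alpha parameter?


For a Beta-Binomial conjugate model:
Posterior alpha = prior alpha + number of successes
= 10 + 3 = 13

13


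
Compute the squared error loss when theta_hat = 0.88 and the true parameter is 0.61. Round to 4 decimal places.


L = (theta_hat - theta_true)^2
= (0.88 - 0.61)^2
= 0.27^2 = 0.0729

0.0729


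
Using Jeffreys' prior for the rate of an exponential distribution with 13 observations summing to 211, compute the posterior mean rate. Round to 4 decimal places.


Jeffreys' prior leads to posterior Gamma(13, 211).
Mean = 13/211 = 0.0616

0.0616


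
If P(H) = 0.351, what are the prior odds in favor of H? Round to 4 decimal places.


Prior odds = P(H) / (1 - P(H))
= 0.351 / 0.649
= 0.5408

0.5408


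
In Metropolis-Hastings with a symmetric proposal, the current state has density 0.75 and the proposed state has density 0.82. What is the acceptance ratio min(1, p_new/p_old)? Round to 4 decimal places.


Ratio = p_new / p_old = 0.82 / 0.75 = 1.0933
Acceptance = min(1, 1.0933) = 1.0

1.0


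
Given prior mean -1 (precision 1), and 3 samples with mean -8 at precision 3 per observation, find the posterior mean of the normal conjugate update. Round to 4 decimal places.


The posterior mean is a precision-weighted average of prior and data.
Post. prec. = 1 + 9 = 10
Post. mean = (-1 + -72)/10 = -73/10 = -7.3

-7.3


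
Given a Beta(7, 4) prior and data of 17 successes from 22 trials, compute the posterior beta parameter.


Number of failures = 22 - 17 = 5
Posterior beta = 4 + 5 = 9

9


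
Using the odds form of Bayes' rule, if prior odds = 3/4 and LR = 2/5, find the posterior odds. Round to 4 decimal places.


Bayes' rule in odds form: posterior odds = prior odds * LR
= (3 * 2) / (4 * 5)
= 6/20 = 0.3

0.3


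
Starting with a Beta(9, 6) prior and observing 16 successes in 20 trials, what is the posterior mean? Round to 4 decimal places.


Posterior parameters: alpha = 9 + 16 = 25
beta = 6 + 4 = 10
Posterior mean = alpha / (alpha + beta) = 25 / 35
= 0.7143

0.7143


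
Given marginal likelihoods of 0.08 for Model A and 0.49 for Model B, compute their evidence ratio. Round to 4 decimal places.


Ratio = ML(A) / ML(B) = 0.08/0.49
= 0.1633

0.1633


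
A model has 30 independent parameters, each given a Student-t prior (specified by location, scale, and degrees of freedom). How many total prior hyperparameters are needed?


Each Student-t prior needs 3 hyperparameters (location, scale, and degrees of freedom).
Total = 3 * 30 = 90

90


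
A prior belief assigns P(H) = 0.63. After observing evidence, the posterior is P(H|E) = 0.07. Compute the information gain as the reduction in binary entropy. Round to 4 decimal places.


H(prior) = -0.63*log2(0.63) - 0.37*log2(0.37)
= 0.9507
H(post) = -0.07*log2(0.07) - 0.93*log2(0.93)
= 0.3659
IG = 0.9507 - 0.3659 = 0.5847

0.5847


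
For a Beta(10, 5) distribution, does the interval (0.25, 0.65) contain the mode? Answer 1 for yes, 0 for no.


Mode of Beta(a,b) = (a-1)/(a+b-2)
= (10-1)/(10+5-2) = 0.6923
Check: 0.25 <= 0.6923 <= 0.65?
Result: 0

0


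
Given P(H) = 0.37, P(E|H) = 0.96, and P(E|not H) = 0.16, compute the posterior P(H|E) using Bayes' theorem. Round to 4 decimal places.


By Bayes' theorem: P(H|E) = P(E|H)*P(H) / P(E)
P(E) = P(E|H)*P(H) + P(E|not H)*P(not H)
P(E) = 0.96*0.37 + 0.16*0.63 = 0.456
P(H|E) = 0.96*0.37 / 0.456 = 0.7789

0.7789


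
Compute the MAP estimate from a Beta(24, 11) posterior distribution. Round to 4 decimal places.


MAP = mode of Beta distribution
= (alpha - 1)/(alpha + beta - 2)
= (24-1)/(24+11-2)
= 23/33 = 0.697

0.697


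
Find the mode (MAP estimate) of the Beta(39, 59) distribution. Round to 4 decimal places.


For Beta(a,b) with a,b > 1:
Mode = (a-1)/(a+b-2) = (39-1)/(98-2)
= 38/96 = 0.3958

0.3958


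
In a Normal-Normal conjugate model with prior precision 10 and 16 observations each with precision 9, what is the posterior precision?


Posterior precision = prior precision + n * observation precision
= 10 + 16 * 9
= 10 + 144 = 154

154


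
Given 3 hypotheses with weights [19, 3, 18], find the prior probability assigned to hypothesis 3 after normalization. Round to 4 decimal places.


To normalize, divide each weight by the sum of all weights.
Sum = 40
Prior(H3) = 18/40 = 0.45

0.45


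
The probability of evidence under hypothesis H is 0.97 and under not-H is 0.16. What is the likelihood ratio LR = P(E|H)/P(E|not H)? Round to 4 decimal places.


LR = 0.97 / 0.16
= 6.0625

6.0625


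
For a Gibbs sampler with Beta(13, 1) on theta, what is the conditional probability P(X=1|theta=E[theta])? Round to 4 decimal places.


E[theta] = 13/(13+1) = 0.9286
P(X=1|theta) = theta = 0.9286

0.9286


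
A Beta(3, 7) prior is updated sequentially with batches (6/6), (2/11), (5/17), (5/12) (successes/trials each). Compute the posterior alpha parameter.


Sequential conjugate updating is equivalent to a single batch update.
Total successes across all batches = 18
alpha_posterior = alpha_prior + total_successes = 3 + 18
= 21

21


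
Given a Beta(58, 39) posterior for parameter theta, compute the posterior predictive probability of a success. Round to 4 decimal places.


For a Beta-Bernoulli model, the predictive probability is the mean:
P(success) = 58/(58+39) = 58/97 = 0.5979

0.5979


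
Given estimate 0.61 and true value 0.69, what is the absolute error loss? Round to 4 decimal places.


Absolute error = |estimate - true|
= |-0.08| = 0.08

0.08


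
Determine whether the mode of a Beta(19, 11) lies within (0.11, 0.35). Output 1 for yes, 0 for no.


First find the mode: (a-1)/(a+b-2) = 0.6429
Is 0.6429 in (0.11, 0.35)? 0

0


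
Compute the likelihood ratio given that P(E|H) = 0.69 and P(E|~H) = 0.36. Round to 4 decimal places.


LR = P(E|H) / P(E|~H)
= 0.69 / 0.36 = 1.9167

1.9167


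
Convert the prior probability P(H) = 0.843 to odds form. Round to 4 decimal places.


P(not H) = 1 - 0.843 = 0.157
Odds = 0.843 / 0.157 = 5.3694

5.3694


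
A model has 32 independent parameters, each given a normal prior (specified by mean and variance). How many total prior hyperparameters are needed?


Each normal prior needs 2 hyperparameters (mean and variance).
Total = 2 * 32 = 64

64


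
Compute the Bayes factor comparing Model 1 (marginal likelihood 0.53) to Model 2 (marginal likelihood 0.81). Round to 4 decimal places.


BF12 = marginal likelihood of M1 / marginal likelihood of M2
= 0.53/0.81
= 0.6543

0.6543


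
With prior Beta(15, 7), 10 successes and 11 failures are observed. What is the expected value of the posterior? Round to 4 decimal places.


Posterior = Beta(25, 18)
E[theta] = alpha/(alpha+beta)
= 25/43 = 0.5814

0.5814


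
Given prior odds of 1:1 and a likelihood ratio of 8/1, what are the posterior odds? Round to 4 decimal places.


Posterior odds = prior odds * LR
Prior odds = 1/1 = 1.0
LR = 8/1 = 8.0
Posterior odds = 1.0 * 8.0 = 8.0

8.0


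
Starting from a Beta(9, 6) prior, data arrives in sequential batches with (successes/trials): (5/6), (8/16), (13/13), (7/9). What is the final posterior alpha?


In sequential Bayesian updating, we sum all successes.
Total successes = 33
Final alpha = 9 + 33 = 42

42


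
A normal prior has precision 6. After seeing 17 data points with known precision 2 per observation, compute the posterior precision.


In the conjugate normal model, precisions add:
tau_posterior = tau_prior + n * tau_data
= 6 + 17*2 = 40

40


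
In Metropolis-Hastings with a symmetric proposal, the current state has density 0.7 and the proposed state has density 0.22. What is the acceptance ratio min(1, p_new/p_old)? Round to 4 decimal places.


Ratio = p_new / p_old = 0.22 / 0.7 = 0.3143
Acceptance = min(1, 0.3143) = 0.3143

0.3143


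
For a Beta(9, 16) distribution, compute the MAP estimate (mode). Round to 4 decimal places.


MAP = mode = (a-1)/(a+b-2)
= (9-1)/(9+16-2)
= 8/23 = 0.3478

0.3478


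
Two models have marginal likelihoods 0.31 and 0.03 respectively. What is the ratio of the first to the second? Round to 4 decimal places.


Evidence ratio = 0.31 / 0.03
= 10.3333

10.3333


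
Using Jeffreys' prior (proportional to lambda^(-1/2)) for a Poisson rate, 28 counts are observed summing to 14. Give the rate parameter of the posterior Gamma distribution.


Conjugate update: Gamma(prior_shape + S, prior_rate + n).
Prior shape = 0.5, prior rate = 0.
Posterior rate = 0 + n = 28

28.0


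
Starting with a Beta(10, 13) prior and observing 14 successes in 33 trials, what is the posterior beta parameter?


Posterior beta = prior beta + failures
Failures = 33 - 14 = 19
beta_post = 13 + 19 = 32

32


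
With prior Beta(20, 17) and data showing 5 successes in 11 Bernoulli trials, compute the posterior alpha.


Conjugate update: alpha_posterior = alpha_prior + k
= 20 + 5 = 25

25


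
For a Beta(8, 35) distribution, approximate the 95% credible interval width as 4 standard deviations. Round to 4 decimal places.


Variance of Beta(a,b) = ab / ((a+b)^2 * (a+b+1))
= 8*35 / ((43)^2 * 44)
= 0.0034
SD = sqrt(0.0034) = 0.0587
Width = 4 * SD = 0.2347

0.2347


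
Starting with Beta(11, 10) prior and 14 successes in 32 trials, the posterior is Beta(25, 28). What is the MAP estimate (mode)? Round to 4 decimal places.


The mode of Beta(a, b) when a > 1 and b > 1 is (a-1)/(a+b-2)
= (25 - 1) / (25 + 28 - 2)
= 24 / 51
= 0.4706

0.4706


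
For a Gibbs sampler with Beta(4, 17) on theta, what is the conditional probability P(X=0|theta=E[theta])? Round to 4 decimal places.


E[theta] = 4/(4+17) = 0.1905
P(X=0|theta) = 1 - theta = 0.8095

0.8095


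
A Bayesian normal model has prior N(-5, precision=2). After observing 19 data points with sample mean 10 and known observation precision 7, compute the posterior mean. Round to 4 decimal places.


Posterior mean = (prior_precision * prior_mean + n * data_precision * data_mean) / (prior_precision + n * data_precision)
Numerator = 2*-5 + 19*7*10 = 1320
Denominator = 2 + 19*7 = 135
Posterior mean = 9.7778

9.7778


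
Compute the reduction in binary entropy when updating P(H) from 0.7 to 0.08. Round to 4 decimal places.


H_before = -p*log2(p) - (1-p)*log2(1-p) for p=0.7: 0.8813
H_after for p=0.08: 0.4022
Reduction = 0.8813 - 0.4022 = 0.4791

0.4791


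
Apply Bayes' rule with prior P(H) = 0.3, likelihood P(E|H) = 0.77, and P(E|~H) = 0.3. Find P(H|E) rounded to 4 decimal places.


Step 1: Compute marginal P(E) = P(E|H)P(H) + P(E|~H)P(~H)
= 0.77*0.3 + 0.3*0.7 = 0.441
Step 2: P(H|E) = P(E|H)P(H)/P(E) = 0.231/0.441
= 0.5238

0.5238


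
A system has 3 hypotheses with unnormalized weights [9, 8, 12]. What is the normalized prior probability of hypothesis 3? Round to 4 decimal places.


The normalized prior is the weight divided by the total.
Total weight = 29
P(H3) = 12 / 29 = 0.4138

0.4138


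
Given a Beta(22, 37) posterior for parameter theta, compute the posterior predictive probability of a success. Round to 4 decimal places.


For a Beta-Bernoulli model, the predictive probability is the mean:
P(success) = 22/(22+37) = 22/59 = 0.3729

0.3729


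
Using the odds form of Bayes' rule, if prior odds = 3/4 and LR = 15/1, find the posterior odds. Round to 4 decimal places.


Bayes' rule in odds form: posterior odds = prior odds * LR
= (3 * 15) / (4 * 1)
= 45/4 = 11.25

11.25


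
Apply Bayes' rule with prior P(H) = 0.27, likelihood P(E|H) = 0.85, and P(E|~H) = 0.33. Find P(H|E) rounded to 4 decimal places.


Step 1: Compute marginal P(E) = P(E|H)P(H) + P(E|~H)P(~H)
= 0.85*0.27 + 0.33*0.73 = 0.4704
Step 2: P(H|E) = P(E|H)P(H)/P(E) = 0.2295/0.4704
= 0.4879

0.4879


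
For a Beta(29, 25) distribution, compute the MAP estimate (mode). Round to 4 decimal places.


MAP = mode = (a-1)/(a+b-2)
= (29-1)/(29+25-2)
= 28/52 = 0.5385

0.5385


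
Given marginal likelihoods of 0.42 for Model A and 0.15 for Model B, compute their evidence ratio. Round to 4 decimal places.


Ratio = ML(A) / ML(B) = 0.42/0.15
= 2.8

2.8


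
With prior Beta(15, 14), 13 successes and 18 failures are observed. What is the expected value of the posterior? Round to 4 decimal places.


Posterior = Beta(28, 32)
E[theta] = alpha/(alpha+beta)
= 28/60 = 0.4667

0.4667


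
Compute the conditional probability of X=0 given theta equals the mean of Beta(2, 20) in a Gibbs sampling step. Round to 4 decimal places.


Mean of Beta(2, 20) = 0.0909
P(X=0 | theta=0.0909) = 0.9091

0.9091


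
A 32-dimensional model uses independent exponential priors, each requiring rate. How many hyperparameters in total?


Per parameter: 1 (rate).
Total = 32 * 1 = 32

32


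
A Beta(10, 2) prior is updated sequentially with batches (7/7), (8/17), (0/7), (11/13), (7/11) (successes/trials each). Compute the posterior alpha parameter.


Sequential conjugate updating is equivalent to a single batch update.
Total successes across all batches = 33
alpha_posterior = alpha_prior + total_successes = 10 + 33
= 43

43


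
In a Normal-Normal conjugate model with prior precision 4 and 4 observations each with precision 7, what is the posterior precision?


Posterior precision = prior precision + n * observation precision
= 4 + 4 * 7
= 4 + 28 = 32

32


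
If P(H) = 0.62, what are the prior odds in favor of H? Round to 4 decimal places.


Prior odds = P(H) / (1 - P(H))
= 0.62 / 0.38
= 1.6316

1.6316


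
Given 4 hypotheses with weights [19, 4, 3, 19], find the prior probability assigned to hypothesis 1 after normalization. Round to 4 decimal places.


To normalize, divide each weight by the sum of all weights.
Sum = 45
Prior(H1) = 19/45 = 0.4222

0.4222


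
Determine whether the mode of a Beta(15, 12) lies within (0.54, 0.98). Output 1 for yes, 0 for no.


First find the mode: (a-1)/(a+b-2) = 0.56
Is 0.56 in (0.54, 0.98)? 1

1


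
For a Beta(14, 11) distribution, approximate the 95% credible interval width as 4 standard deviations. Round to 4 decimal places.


Variance of Beta(a,b) = ab / ((a+b)^2 * (a+b+1))
= 14*11 / ((25)^2 * 26)
= 0.0095
SD = sqrt(0.0095) = 0.0973
Width = 4 * SD = 0.3894

0.3894


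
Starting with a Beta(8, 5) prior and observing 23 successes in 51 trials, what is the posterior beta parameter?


Posterior beta = prior beta + failures
Failures = 51 - 23 = 28
beta_post = 5 + 28 = 33

33


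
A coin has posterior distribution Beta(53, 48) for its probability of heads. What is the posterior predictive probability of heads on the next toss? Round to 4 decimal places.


Posterior predictive = E[theta] = alpha/(alpha+beta)
= 53/101
= 0.5248

0.5248


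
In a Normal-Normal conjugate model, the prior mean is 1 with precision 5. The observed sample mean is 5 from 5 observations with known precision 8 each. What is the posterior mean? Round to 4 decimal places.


Posterior precision = tau0 + n*tau = 5 + 5*8 = 45
Posterior mean = (tau0*mu0 + n*tau*xbar) / posterior_precision
= (5*1 + 5*8*5) / 45
= 205 / 45 = 4.5556

4.5556


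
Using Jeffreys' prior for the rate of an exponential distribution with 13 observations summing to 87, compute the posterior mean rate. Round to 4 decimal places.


Jeffreys' prior leads to posterior Gamma(13, 87).
Mean = 13/87 = 0.1494

0.1494


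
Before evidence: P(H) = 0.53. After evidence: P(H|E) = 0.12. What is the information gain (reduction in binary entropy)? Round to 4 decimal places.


Prior entropy = 0.9974
Posterior entropy = 0.5294
Information gain = 0.9974 - 0.5294 = 0.468

0.468


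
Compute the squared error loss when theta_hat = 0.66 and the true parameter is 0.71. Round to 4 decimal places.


L = (theta_hat - theta_true)^2
= (0.66 - 0.71)^2
= -0.05^2 = 0.0025

0.0025


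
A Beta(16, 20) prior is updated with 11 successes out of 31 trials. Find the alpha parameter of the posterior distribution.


In the Beta-Binomial conjugate update:
alpha_post = alpha_prior + successes
= 16 + 11
= 27

27


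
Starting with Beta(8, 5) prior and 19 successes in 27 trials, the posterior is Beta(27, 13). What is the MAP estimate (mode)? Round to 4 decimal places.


The mode of Beta(a, b) when a > 1 and b > 1 is (a-1)/(a+b-2)
= (27 - 1) / (27 + 13 - 2)
= 26 / 38
= 0.6842

0.6842
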